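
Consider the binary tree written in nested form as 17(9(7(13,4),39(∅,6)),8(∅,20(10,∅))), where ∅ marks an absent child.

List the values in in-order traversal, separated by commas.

In-order visits the left subtree, then the node, then the right subtree.
At 17: go left to 9.
  At 9: go left to 7.
    At 7: go left to 13.
      13 is a leaf — visit 13.
    Visit 7.
    At 7: go right to 4.
      4 is a leaf — visit 4.
  Visit 9.
  At 9: go right to 39.
    At 39: no left child.
    Visit 39.
    At 39: go right to 6.
      6 is a leaf — visit 6.
Visit 17.
At 17: go right to 8.
  At 8: no left child.
  Visit 8.
  At 8: go right to 20.
    At 20: go left to 10.
      10 is a leaf — visit 10.
    Visit 20.
    At 20: no right child.

13, 7, 4, 9, 39, 6, 17, 8, 10, 20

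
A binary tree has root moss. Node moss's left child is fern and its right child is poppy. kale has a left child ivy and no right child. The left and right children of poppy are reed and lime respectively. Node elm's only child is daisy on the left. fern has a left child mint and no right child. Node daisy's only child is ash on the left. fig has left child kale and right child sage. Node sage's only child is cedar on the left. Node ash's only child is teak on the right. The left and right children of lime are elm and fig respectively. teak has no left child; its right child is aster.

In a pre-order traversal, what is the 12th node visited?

Pre-order visits the node, then its left subtree, then its right subtree.
Visit moss.
At moss: go left to fern.
  Visit fern.
  At fern: go left to mint.
    mint is a leaf — visit mint.
  At fern: no right child.
At moss: go right to poppy.
  Visit poppy.
  At poppy: go left to reed.
    reed is a leaf — visit reed.
  At poppy: go right to lime.
    Visit lime.
    At lime: go left to elm.
      Visit elm.
      At elm: go left to daisy.
        Visit daisy.
        At daisy: go left to ash.
          Visit ash.
          At ash: no left child.
          At ash: go right to teak.
            Visit teak.
            At teak: no left child.
            At teak: go right to aster.
              aster is a leaf — visit aster.
        At daisy: no right child.
      At elm: no right child.
    At lime: go right to fig.
      Visit fig.
      At fig: go left to kale.
        Visit kale.
        At kale: go left to ivy.
          ivy is a leaf — visit ivy.
        At kale: no right child.
      At fig: go right to sage.
        Visit sage.
        At sage: go left to cedar.
          cedar is a leaf — visit cedar.
        At sage: no right child.
Full pre-order sequence: moss, fern, mint, poppy, reed, lime, elm, daisy, ash, teak, aster, fig, kale, ivy, sage, cedar.

fig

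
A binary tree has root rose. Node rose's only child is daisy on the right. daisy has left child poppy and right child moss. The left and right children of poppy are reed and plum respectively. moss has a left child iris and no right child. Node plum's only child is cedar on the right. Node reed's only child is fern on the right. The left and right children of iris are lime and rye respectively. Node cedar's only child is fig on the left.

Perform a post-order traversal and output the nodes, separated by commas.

fern, reed, fig, cedar, plum, poppy, lime, rye, iris, moss, daisy, rose

Post-order visits the left subtree, then the right subtree, then the node.
At rose: no left child.
At rose: go right to daisy.
  At daisy: go left to poppy.
    At poppy: go left to reed.
      At reed: no left child.
      At reed: go right to fern.
        fern is a leaf — visit fern.
      Visit reed.
    At poppy: go right to plum.
      At plum: no left child.
      At plum: go right to cedar.
        At cedar: go left to fig.
          fig is a leaf — visit fig.
        At cedar: no right child.
        Visit cedar.
      Visit plum.
    Visit poppy.
  At daisy: go right to moss.
    At moss: go left to iris.
      At iris: go left to lime.
        lime is a leaf — visit lime.
      At iris: go right to rye.
        rye is a leaf — visit rye.
      Visit iris.
    At moss: no right child.
    Visit moss.
  Visit daisy.
Visit rose.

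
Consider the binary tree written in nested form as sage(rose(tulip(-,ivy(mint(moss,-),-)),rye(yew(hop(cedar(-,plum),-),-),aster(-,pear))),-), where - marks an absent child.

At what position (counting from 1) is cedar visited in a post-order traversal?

6

Post-order visits the left subtree, then the right subtree, then the node.
At sage: go left to rose.
  At rose: go left to tulip.
    At tulip: no left child.
    At tulip: go right to ivy.
      At ivy: go left to mint.
        At mint: go left to moss.
          moss is a leaf — visit moss.
        At mint: no right child.
        Visit mint.
      At ivy: no right child.
      Visit ivy.
    Visit tulip.
  At rose: go right to rye.
    At rye: go left to yew.
      At yew: go left to hop.
        At hop: go left to cedar.
          At cedar: no left child.
          At cedar: go right to plum.
            plum is a leaf — visit plum.
          Visit cedar.
        At hop: no right child.
        Visit hop.
      At yew: no right child.
      Visit yew.
    At rye: go right to aster.
      At aster: no left child.
      At aster: go right to pear.
        pear is a leaf — visit pear.
      Visit aster.
    Visit rye.
  Visit rose.
At sage: no right child.
Visit sage.
Full post-order sequence: moss, mint, ivy, tulip, plum, cedar, hop, yew, pear, aster, rye, rose, sage.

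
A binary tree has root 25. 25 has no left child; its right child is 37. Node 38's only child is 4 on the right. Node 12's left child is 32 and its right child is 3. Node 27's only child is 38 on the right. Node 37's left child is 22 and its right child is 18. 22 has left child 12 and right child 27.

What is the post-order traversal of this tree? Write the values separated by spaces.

Post-order visits the left subtree, then the right subtree, then the node.
At 25: no left child.
At 25: go right to 37.
  At 37: go left to 22.
    At 22: go left to 12.
      At 12: go left to 32.
        32 is a leaf — visit 32.
      At 12: go right to 3.
        3 is a leaf — visit 3.
      Visit 12.
    At 22: go right to 27.
      At 27: no left child.
      At 27: go right to 38.
        At 38: no left child.
        At 38: go right to 4.
          4 is a leaf — visit 4.
        Visit 38.
      Visit 27.
    Visit 22.
  At 37: go right to 18.
    18 is a leaf — visit 18.
  Visit 37.
Visit 25.

32 3 12 4 38 27 22 18 37 25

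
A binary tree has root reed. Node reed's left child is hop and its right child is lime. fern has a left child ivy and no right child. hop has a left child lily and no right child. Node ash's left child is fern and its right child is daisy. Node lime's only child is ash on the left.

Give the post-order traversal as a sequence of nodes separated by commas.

lily, hop, ivy, fern, daisy, ash, lime, reed

Post-order visits the left subtree, then the right subtree, then the node.
At reed: go left to hop.
  At hop: go left to lily.
    lily is a leaf — visit lily.
  At hop: no right child.
  Visit hop.
At reed: go right to lime.
  At lime: go left to ash.
    At ash: go left to fern.
      At fern: go left to ivy.
        ivy is a leaf — visit ivy.
      At fern: no right child.
      Visit fern.
    At ash: go right to daisy.
      daisy is a leaf — visit daisy.
    Visit ash.
  At lime: no right child.
  Visit lime.
Visit reed.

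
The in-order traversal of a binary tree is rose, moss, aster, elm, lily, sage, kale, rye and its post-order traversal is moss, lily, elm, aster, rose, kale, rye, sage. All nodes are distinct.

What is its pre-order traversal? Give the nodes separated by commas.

The last element of post-order is the root; it splits in-order into left and right subtrees.
Root sage: left subtree has 5 nodes {rose, moss, aster, elm, lily}, right has 2 {kale, rye}.
  Root rose: left subtree has 0 nodes { }, right has 4 {moss, aster, elm, lily}.
    Root aster: left subtree has 1 node {moss}, right has 2 {elm, lily}.
      Root elm: left subtree has 0 nodes { }, right has 1 {lily}.
  Root rye: left subtree has 1 node {kale}, right has 0 { }.

sage, rose, aster, moss, elm, lily, rye, kale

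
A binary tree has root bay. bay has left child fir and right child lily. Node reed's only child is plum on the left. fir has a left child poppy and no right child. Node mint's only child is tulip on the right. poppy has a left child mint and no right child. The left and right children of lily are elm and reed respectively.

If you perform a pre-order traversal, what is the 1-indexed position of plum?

Pre-order visits the node, then its left subtree, then its right subtree.
Visit bay.
At bay: go left to fir.
  Visit fir.
  At fir: go left to poppy.
    Visit poppy.
    At poppy: go left to mint.
      Visit mint.
      At mint: no left child.
      At mint: go right to tulip.
        tulip is a leaf — visit tulip.
    At poppy: no right child.
  At fir: no right child.
At bay: go right to lily.
  Visit lily.
  At lily: go left to elm.
    elm is a leaf — visit elm.
  At lily: go right to reed.
    Visit reed.
    At reed: go left to plum.
      plum is a leaf — visit plum.
    At reed: no right child.
Full pre-order sequence: bay, fir, poppy, mint, tulip, lily, elm, reed, plum.

9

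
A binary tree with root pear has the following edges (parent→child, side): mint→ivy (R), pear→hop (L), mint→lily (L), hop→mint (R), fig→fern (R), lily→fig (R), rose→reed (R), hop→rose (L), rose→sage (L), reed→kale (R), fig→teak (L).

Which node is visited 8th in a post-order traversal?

Post-order visits the left subtree, then the right subtree, then the node.
At pear: go left to hop.
  At hop: go left to rose.
    At rose: go left to sage.
      sage is a leaf — visit sage.
    At rose: go right to reed.
      At reed: no left child.
      At reed: go right to kale.
        kale is a leaf — visit kale.
      Visit reed.
    Visit rose.
  At hop: go right to mint.
    At mint: go left to lily.
      At lily: no left child.
      At lily: go right to fig.
        At fig: go left to teak.
          teak is a leaf — visit teak.
        At fig: go right to fern.
          fern is a leaf — visit fern.
        Visit fig.
      Visit lily.
    At mint: go right to ivy.
      ivy is a leaf — visit ivy.
    Visit mint.
  Visit hop.
At pear: no right child.
Visit pear.
Full post-order sequence: sage, kale, reed, rose, teak, fern, fig, lily, ivy, mint, hop, pear.

lily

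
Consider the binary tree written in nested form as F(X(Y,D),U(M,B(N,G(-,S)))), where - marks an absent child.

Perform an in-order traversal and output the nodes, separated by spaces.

Y X D F M U N B G S

In-order visits the left subtree, then the node, then the right subtree.
At F: go left to X.
  At X: go left to Y.
    Y is a leaf — visit Y.
  Visit X.
  At X: go right to D.
    D is a leaf — visit D.
Visit F.
At F: go right to U.
  At U: go left to M.
    M is a leaf — visit M.
  Visit U.
  At U: go right to B.
    At B: go left to N.
      N is a leaf — visit N.
    Visit B.
    At B: go right to G.
      At G: no left child.
      Visit G.
      At G: go right to S.
        S is a leaf — visit S.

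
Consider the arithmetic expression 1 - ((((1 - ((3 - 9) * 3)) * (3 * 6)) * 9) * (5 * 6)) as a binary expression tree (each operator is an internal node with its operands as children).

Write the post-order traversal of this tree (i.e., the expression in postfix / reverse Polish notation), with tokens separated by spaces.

Post-order on an expression tree gives postfix notation: for each operator, emit left operand, right operand, then the operator.

1 1 3 9 - 3 * - 3 6 * * 9 * 5 6 * * -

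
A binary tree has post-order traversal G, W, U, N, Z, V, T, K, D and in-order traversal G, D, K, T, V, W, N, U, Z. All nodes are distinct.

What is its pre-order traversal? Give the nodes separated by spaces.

The last element of post-order is the root; it splits in-order into left and right subtrees.
Root D: left subtree has 1 node {G}, right has 7 {K, T, V, W, N, U, Z}.
  Root K: left subtree has 0 nodes { }, right has 6 {T, V, W, N, U, Z}.
    Root T: left subtree has 0 nodes { }, right has 5 {V, W, N, U, Z}.
      Root V: left subtree has 0 nodes { }, right has 4 {W, N, U, Z}.
        Root Z: left subtree has 3 nodes {W, N, U}, right has 0 { }.
          Root N: left subtree has 1 node {W}, right has 1 {U}.

D G K T V Z N W U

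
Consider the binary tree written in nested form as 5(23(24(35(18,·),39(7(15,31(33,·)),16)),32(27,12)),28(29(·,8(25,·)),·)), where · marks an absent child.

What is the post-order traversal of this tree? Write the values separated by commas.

18, 35, 15, 33, 31, 7, 16, 39, 24, 27, 12, 32, 23, 25, 8, 29, 28, 5

Post-order visits the left subtree, then the right subtree, then the node.
At 5: go left to 23.
  At 23: go left to 24.
    At 24: go left to 35.
      At 35: go left to 18.
        18 is a leaf — visit 18.
      At 35: no right child.
      Visit 35.
    At 24: go right to 39.
      At 39: go left to 7.
        At 7: go left to 15.
          15 is a leaf — visit 15.
        At 7: go right to 31.
          At 31: go left to 33.
            33 is a leaf — visit 33.
          At 31: no right child.
          Visit 31.
        Visit 7.
      At 39: go right to 16.
        16 is a leaf — visit 16.
      Visit 39.
    Visit 24.
  At 23: go right to 32.
    At 32: go left to 27.
      27 is a leaf — visit 27.
    At 32: go right to 12.
      12 is a leaf — visit 12.
    Visit 32.
  Visit 23.
At 5: go right to 28.
  At 28: go left to 29.
    At 29: no left child.
    At 29: go right to 8.
      At 8: go left to 25.
        25 is a leaf — visit 25.
      At 8: no right child.
      Visit 8.
    Visit 29.
  At 28: no right child.
  Visit 28.
Visit 5.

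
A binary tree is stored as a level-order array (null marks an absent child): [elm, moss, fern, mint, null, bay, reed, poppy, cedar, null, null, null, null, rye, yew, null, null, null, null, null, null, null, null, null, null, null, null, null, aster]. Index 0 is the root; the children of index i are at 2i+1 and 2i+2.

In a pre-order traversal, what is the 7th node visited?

Pre-order visits the node, then its left subtree, then its right subtree.
Visit elm.
At elm: go left to moss.
  Visit moss.
  At moss: go left to mint.
    Visit mint.
    At mint: go left to poppy.
      poppy is a leaf — visit poppy.
    At mint: go right to cedar.
      cedar is a leaf — visit cedar.
  At moss: no right child.
At elm: go right to fern.
  Visit fern.
  At fern: go left to bay.
    bay is a leaf — visit bay.
  At fern: go right to reed.
    Visit reed.
    At reed: go left to rye.
      Visit rye.
      At rye: no left child.
      At rye: go right to aster.
        aster is a leaf — visit aster.
    At reed: go right to yew.
      yew is a leaf — visit yew.
Full pre-order sequence: elm, moss, mint, poppy, cedar, fern, bay, reed, rye, aster, yew.

bay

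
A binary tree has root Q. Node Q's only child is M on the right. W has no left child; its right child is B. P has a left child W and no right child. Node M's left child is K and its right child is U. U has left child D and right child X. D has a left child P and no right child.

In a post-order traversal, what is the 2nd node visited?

Post-order visits the left subtree, then the right subtree, then the node.
At Q: no left child.
At Q: go right to M.
  At M: go left to K.
    K is a leaf — visit K.
  At M: go right to U.
    At U: go left to D.
      At D: go left to P.
        At P: go left to W.
          At W: no left child.
          At W: go right to B.
            B is a leaf — visit B.
          Visit W.
        At P: no right child.
        Visit P.
      At D: no right child.
      Visit D.
    At U: go right to X.
      X is a leaf — visit X.
    Visit U.
  Visit M.
Visit Q.
Full post-order sequence: K, B, W, P, D, X, U, M, Q.

B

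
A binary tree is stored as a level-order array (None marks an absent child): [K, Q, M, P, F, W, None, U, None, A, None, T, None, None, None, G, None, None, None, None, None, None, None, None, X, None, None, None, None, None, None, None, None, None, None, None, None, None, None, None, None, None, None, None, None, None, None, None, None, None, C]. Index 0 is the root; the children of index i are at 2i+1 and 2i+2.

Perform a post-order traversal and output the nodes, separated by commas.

Post-order visits the left subtree, then the right subtree, then the node.
At K: go left to Q.
  At Q: go left to P.
    At P: go left to U.
      At U: go left to G.
        G is a leaf — visit G.
      At U: no right child.
      Visit U.
    At P: no right child.
    Visit P.
  At Q: go right to F.
    At F: go left to A.
      A is a leaf — visit A.
    At F: no right child.
    Visit F.
  Visit Q.
At K: go right to M.
  At M: go left to W.
    At W: go left to T.
      At T: no left child.
      At T: go right to X.
        At X: no left child.
        At X: go right to C.
          C is a leaf — visit C.
        Visit X.
      Visit T.
    At W: no right child.
    Visit W.
  At M: no right child.
  Visit M.
Visit K.

G, U, P, A, F, Q, C, X, T, W, M, K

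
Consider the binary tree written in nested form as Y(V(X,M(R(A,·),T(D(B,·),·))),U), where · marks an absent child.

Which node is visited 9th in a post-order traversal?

Post-order visits the left subtree, then the right subtree, then the node.
At Y: go left to V.
  At V: go left to X.
    X is a leaf — visit X.
  At V: go right to M.
    At M: go left to R.
      At R: go left to A.
        A is a leaf — visit A.
      At R: no right child.
      Visit R.
    At M: go right to T.
      At T: go left to D.
        At D: go left to B.
          B is a leaf — visit B.
        At D: no right child.
        Visit D.
      At T: no right child.
      Visit T.
    Visit M.
  Visit V.
At Y: go right to U.
  U is a leaf — visit U.
Visit Y.
Full post-order sequence: X, A, R, B, D, T, M, V, U, Y.

U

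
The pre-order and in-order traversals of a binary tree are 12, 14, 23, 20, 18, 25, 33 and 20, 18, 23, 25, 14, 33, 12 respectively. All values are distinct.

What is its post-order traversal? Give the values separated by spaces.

The first element of pre-order is the root; it splits in-order into left and right subtrees.
Root 12: left subtree has 6 nodes {20, 18, 23, 25, 14, 33}, right has 0 { }.
  Root 14: left subtree has 4 nodes {20, 18, 23, 25}, right has 1 {33}.
    Root 23: left subtree has 2 nodes {20, 18}, right has 1 {25}.
      Root 20: left subtree has 0 nodes { }, right has 1 {18}.

18 20 25 23 33 14 12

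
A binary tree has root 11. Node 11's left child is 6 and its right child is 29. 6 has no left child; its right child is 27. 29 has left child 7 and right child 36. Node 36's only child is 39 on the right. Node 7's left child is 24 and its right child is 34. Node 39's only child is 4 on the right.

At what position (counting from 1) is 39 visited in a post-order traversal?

Post-order visits the left subtree, then the right subtree, then the node.
At 11: go left to 6.
  At 6: no left child.
  At 6: go right to 27.
    27 is a leaf — visit 27.
  Visit 6.
At 11: go right to 29.
  At 29: go left to 7.
    At 7: go left to 24.
      24 is a leaf — visit 24.
    At 7: go right to 34.
      34 is a leaf — visit 34.
    Visit 7.
  At 29: go right to 36.
    At 36: no left child.
    At 36: go right to 39.
      At 39: no left child.
      At 39: go right to 4.
        4 is a leaf — visit 4.
      Visit 39.
    Visit 36.
  Visit 29.
Visit 11.
Full post-order sequence: 27, 6, 24, 34, 7, 4, 39, 36, 29, 11.

7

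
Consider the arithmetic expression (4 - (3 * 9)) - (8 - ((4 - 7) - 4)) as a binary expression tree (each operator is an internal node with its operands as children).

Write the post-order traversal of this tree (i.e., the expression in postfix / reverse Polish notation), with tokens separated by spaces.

4 3 9 * - 8 4 7 - 4 - - -

Post-order on an expression tree gives postfix notation: for each operator, emit left operand, right operand, then the operator.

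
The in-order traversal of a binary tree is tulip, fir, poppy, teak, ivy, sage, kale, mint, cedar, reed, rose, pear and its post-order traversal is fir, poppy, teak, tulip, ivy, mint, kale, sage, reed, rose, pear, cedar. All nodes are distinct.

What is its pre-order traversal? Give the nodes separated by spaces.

The last element of post-order is the root; it splits in-order into left and right subtrees.
Root cedar: left subtree has 8 nodes {tulip, fir, poppy, teak, ivy, sage, kale, mint}, right has 3 {reed, rose, pear}.
  Root sage: left subtree has 5 nodes {tulip, fir, poppy, teak, ivy}, right has 2 {kale, mint}.
    Root ivy: left subtree has 4 nodes {tulip, fir, poppy, teak}, right has 0 { }.
      Root tulip: left subtree has 0 nodes { }, right has 3 {fir, poppy, teak}.
        Root teak: left subtree has 2 nodes {fir, poppy}, right has 0 { }.
          Root poppy: left subtree has 1 node {fir}, right has 0 { }.
    Root kale: left subtree has 0 nodes { }, right has 1 {mint}.
  Root pear: left subtree has 2 nodes {reed, rose}, right has 0 { }.
    Root rose: left subtree has 1 node {reed}, right has 0 { }.

cedar sage ivy tulip teak poppy fir kale mint pear rose reed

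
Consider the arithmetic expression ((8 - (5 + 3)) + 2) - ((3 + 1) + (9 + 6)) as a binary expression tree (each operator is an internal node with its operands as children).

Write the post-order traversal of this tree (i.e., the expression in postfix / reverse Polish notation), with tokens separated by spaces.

Post-order on an expression tree gives postfix notation: for each operator, emit left operand, right operand, then the operator.

8 5 3 + - 2 + 3 1 + 9 6 + + -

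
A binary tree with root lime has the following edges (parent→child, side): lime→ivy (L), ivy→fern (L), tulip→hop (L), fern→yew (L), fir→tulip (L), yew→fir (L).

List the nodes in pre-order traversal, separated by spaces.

lime ivy fern yew fir tulip hop

Pre-order visits the node, then its left subtree, then its right subtree.
Visit lime.
At lime: go left to ivy.
  Visit ivy.
  At ivy: go left to fern.
    Visit fern.
    At fern: go left to yew.
      Visit yew.
      At yew: go left to fir.
        Visit fir.
        At fir: go left to tulip.
          Visit tulip.
          At tulip: go left to hop.
            hop is a leaf — visit hop.
          At tulip: no right child.
        At fir: no right child.
      At yew: no right child.
    At fern: no right child.
  At ivy: no right child.
At lime: no right child.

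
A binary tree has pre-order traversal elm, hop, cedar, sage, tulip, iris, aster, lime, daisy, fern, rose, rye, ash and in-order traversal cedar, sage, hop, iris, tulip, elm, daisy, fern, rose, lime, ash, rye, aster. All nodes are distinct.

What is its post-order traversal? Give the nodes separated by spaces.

sage cedar iris tulip hop rose fern daisy ash rye lime aster elm

The first element of pre-order is the root; it splits in-order into left and right subtrees.
Root elm: left subtree has 5 nodes {cedar, sage, hop, iris, tulip}, right has 7 {daisy, fern, rose, lime, ash, rye, aster}.
  Root hop: left subtree has 2 nodes {cedar, sage}, right has 2 {iris, tulip}.
    Root cedar: left subtree has 0 nodes { }, right has 1 {sage}.
    Root tulip: left subtree has 1 node {iris}, right has 0 { }.
  Root aster: left subtree has 6 nodes {daisy, fern, rose, lime, ash, rye}, right has 0 { }.
    Root lime: left subtree has 3 nodes {daisy, fern, rose}, right has 2 {ash, rye}.
      Root daisy: left subtree has 0 nodes { }, right has 2 {fern, rose}.
        Root fern: left subtree has 0 nodes { }, right has 1 {rose}.
      Root rye: left subtree has 1 node {ash}, right has 0 { }.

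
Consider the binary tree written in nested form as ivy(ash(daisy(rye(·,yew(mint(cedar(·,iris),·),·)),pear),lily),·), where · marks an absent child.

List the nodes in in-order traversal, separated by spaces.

In-order visits the left subtree, then the node, then the right subtree.
At ivy: go left to ash.
  At ash: go left to daisy.
    At daisy: go left to rye.
      At rye: no left child.
      Visit rye.
      At rye: go right to yew.
        At yew: go left to mint.
          At mint: go left to cedar.
            At cedar: no left child.
            Visit cedar.
            At cedar: go right to iris.
              iris is a leaf — visit iris.
          Visit mint.
          At mint: no right child.
        Visit yew.
        At yew: no right child.
    Visit daisy.
    At daisy: go right to pear.
      pear is a leaf — visit pear.
  Visit ash.
  At ash: go right to lily.
    lily is a leaf — visit lily.
Visit ivy.
At ivy: no right child.

rye cedar iris mint yew daisy pear ash lily ivy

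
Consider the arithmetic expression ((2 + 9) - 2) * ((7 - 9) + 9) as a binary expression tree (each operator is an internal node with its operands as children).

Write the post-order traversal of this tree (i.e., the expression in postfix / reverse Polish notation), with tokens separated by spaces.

Post-order on an expression tree gives postfix notation: for each operator, emit left operand, right operand, then the operator.

2 9 + 2 - 7 9 - 9 + *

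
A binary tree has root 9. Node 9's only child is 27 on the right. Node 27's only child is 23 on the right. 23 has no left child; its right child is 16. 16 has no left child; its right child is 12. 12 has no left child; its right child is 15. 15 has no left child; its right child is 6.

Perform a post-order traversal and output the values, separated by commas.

6, 15, 12, 16, 23, 27, 9

Post-order visits the left subtree, then the right subtree, then the node.
At 9: no left child.
At 9: go right to 27.
  At 27: no left child.
  At 27: go right to 23.
    At 23: no left child.
    At 23: go right to 16.
      At 16: no left child.
      At 16: go right to 12.
        At 12: no left child.
        At 12: go right to 15.
          At 15: no left child.
          At 15: go right to 6.
            6 is a leaf — visit 6.
          Visit 15.
        Visit 12.
      Visit 16.
    Visit 23.
  Visit 27.
Visit 9.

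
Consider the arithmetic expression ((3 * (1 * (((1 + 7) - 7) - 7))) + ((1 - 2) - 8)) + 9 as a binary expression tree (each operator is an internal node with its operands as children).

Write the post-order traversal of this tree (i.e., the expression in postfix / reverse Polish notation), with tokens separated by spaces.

Post-order on an expression tree gives postfix notation: for each operator, emit left operand, right operand, then the operator.

3 1 1 7 + 7 - 7 - * * 1 2 - 8 - + 9 +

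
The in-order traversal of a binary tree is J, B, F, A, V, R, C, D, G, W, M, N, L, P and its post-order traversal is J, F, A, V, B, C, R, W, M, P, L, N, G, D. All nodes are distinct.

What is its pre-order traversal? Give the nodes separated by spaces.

D R B J V A F C G N M W L P

The last element of post-order is the root; it splits in-order into left and right subtrees.
Root D: left subtree has 7 nodes {J, B, F, A, V, R, C}, right has 6 {G, W, M, N, L, P}.
  Root R: left subtree has 5 nodes {J, B, F, A, V}, right has 1 {C}.
    Root B: left subtree has 1 node {J}, right has 3 {F, A, V}.
      Root V: left subtree has 2 nodes {F, A}, right has 0 { }.
        Root A: left subtree has 1 node {F}, right has 0 { }.
  Root G: left subtree has 0 nodes { }, right has 5 {W, M, N, L, P}.
    Root N: left subtree has 2 nodes {W, M}, right has 2 {L, P}.
      Root M: left subtree has 1 node {W}, right has 0 { }.
      Root L: left subtree has 0 nodes { }, right has 1 {P}.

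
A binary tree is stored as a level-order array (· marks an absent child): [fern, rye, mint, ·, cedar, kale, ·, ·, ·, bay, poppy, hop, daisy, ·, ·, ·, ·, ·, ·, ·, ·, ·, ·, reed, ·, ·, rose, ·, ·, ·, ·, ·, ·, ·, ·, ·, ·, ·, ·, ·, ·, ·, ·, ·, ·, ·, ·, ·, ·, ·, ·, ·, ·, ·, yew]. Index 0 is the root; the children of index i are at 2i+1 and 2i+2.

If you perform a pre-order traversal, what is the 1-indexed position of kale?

7

Pre-order visits the node, then its left subtree, then its right subtree.
Visit fern.
At fern: go left to rye.
  Visit rye.
  At rye: no left child.
  At rye: go right to cedar.
    Visit cedar.
    At cedar: go left to bay.
      bay is a leaf — visit bay.
    At cedar: go right to poppy.
      poppy is a leaf — visit poppy.
At fern: go right to mint.
  Visit mint.
  At mint: go left to kale.
    Visit kale.
    At kale: go left to hop.
      Visit hop.
      At hop: go left to reed.
        reed is a leaf — visit reed.
      At hop: no right child.
    At kale: go right to daisy.
      Visit daisy.
      At daisy: no left child.
      At daisy: go right to rose.
        Visit rose.
        At rose: no left child.
        At rose: go right to yew.
          yew is a leaf — visit yew.
  At mint: no right child.
Full pre-order sequence: fern, rye, cedar, bay, poppy, mint, kale, hop, reed, daisy, rose, yew.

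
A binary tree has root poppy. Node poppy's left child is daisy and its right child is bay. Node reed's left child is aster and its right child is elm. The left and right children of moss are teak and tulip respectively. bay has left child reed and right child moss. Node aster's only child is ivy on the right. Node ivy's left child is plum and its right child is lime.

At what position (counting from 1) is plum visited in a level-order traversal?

Level-order visits nodes level by level from the root, left to right within each level.
Level 0: poppy
Level 1: daisy, bay
Level 2: reed, moss
Level 3: aster, elm, teak, tulip
Level 4: ivy
Level 5: plum, lime
Full level-order sequence: poppy, daisy, bay, reed, moss, aster, elm, teak, tulip, ivy, plum, lime.

11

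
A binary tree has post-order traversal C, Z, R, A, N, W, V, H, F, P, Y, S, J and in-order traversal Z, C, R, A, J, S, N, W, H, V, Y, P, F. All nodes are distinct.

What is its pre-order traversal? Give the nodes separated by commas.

The last element of post-order is the root; it splits in-order into left and right subtrees.
Root J: left subtree has 4 nodes {Z, C, R, A}, right has 8 {S, N, W, H, V, Y, P, F}.
  Root A: left subtree has 3 nodes {Z, C, R}, right has 0 { }.
    Root R: left subtree has 2 nodes {Z, C}, right has 0 { }.
      Root Z: left subtree has 0 nodes { }, right has 1 {C}.
  Root S: left subtree has 0 nodes { }, right has 7 {N, W, H, V, Y, P, F}.
    Root Y: left subtree has 4 nodes {N, W, H, V}, right has 2 {P, F}.
      Root H: left subtree has 2 nodes {N, W}, right has 1 {V}.
        Root W: left subtree has 1 node {N}, right has 0 { }.
      Root P: left subtree has 0 nodes { }, right has 1 {F}.

J, A, R, Z, C, S, Y, H, W, N, V, P, F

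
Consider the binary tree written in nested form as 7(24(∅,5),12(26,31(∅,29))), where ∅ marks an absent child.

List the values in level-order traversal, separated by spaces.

Level-order visits nodes level by level from the root, left to right within each level.
Level 0: 7
Level 1: 24, 12
Level 2: 5, 26, 31
Level 3: 29

7 24 12 5 26 31 29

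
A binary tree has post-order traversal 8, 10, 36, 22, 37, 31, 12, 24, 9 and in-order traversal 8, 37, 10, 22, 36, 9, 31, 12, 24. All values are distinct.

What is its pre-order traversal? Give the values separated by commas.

9, 37, 8, 22, 10, 36, 24, 12, 31

The last element of post-order is the root; it splits in-order into left and right subtrees.
Root 9: left subtree has 5 nodes {8, 37, 10, 22, 36}, right has 3 {31, 12, 24}.
  Root 37: left subtree has 1 node {8}, right has 3 {10, 22, 36}.
    Root 22: left subtree has 1 node {10}, right has 1 {36}.
  Root 24: left subtree has 2 nodes {31, 12}, right has 0 { }.
    Root 12: left subtree has 1 node {31}, right has 0 { }.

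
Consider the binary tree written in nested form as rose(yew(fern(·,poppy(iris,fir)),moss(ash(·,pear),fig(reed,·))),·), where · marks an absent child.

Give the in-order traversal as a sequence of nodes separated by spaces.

fern iris poppy fir yew ash pear moss reed fig rose

In-order visits the left subtree, then the node, then the right subtree.
At rose: go left to yew.
  At yew: go left to fern.
    At fern: no left child.
    Visit fern.
    At fern: go right to poppy.
      At poppy: go left to iris.
        iris is a leaf — visit iris.
      Visit poppy.
      At poppy: go right to fir.
        fir is a leaf — visit fir.
  Visit yew.
  At yew: go right to moss.
    At moss: go left to ash.
      At ash: no left child.
      Visit ash.
      At ash: go right to pear.
        pear is a leaf — visit pear.
    Visit moss.
    At moss: go right to fig.
      At fig: go left to reed.
        reed is a leaf — visit reed.
      Visit fig.
      At fig: no right child.
Visit rose.
At rose: no right child.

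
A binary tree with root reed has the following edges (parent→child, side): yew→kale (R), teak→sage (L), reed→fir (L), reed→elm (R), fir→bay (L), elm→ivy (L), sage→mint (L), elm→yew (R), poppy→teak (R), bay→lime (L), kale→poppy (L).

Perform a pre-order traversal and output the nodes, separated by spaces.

Pre-order visits the node, then its left subtree, then its right subtree.
Visit reed.
At reed: go left to fir.
  Visit fir.
  At fir: go left to bay.
    Visit bay.
    At bay: go left to lime.
      lime is a leaf — visit lime.
    At bay: no right child.
  At fir: no right child.
At reed: go right to elm.
  Visit elm.
  At elm: go left to ivy.
    ivy is a leaf — visit ivy.
  At elm: go right to yew.
    Visit yew.
    At yew: no left child.
    At yew: go right to kale.
      Visit kale.
      At kale: go left to poppy.
        Visit poppy.
        At poppy: no left child.
        At poppy: go right to teak.
          Visit teak.
          At teak: go left to sage.
            Visit sage.
            At sage: go left to mint.
              mint is a leaf — visit mint.
            At sage: no right child.
          At teak: no right child.
      At kale: no right child.

reed fir bay lime elm ivy yew kale poppy teak sage mint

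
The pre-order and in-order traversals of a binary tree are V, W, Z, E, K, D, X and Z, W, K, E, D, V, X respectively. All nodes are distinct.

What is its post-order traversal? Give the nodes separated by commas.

Z, K, D, E, W, X, V

The first element of pre-order is the root; it splits in-order into left and right subtrees.
Root V: left subtree has 5 nodes {Z, W, K, E, D}, right has 1 {X}.
  Root W: left subtree has 1 node {Z}, right has 3 {K, E, D}.
    Root E: left subtree has 1 node {K}, right has 1 {D}.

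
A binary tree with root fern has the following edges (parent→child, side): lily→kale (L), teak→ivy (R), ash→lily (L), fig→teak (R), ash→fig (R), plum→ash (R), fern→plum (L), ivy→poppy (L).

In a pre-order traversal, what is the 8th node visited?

Pre-order visits the node, then its left subtree, then its right subtree.
Visit fern.
At fern: go left to plum.
  Visit plum.
  At plum: no left child.
  At plum: go right to ash.
    Visit ash.
    At ash: go left to lily.
      Visit lily.
      At lily: go left to kale.
        kale is a leaf — visit kale.
      At lily: no right child.
    At ash: go right to fig.
      Visit fig.
      At fig: no left child.
      At fig: go right to teak.
        Visit teak.
        At teak: no left child.
        At teak: go right to ivy.
          Visit ivy.
          At ivy: go left to poppy.
            poppy is a leaf — visit poppy.
          At ivy: no right child.
At fern: no right child.
Full pre-order sequence: fern, plum, ash, lily, kale, fig, teak, ivy, poppy.

ivy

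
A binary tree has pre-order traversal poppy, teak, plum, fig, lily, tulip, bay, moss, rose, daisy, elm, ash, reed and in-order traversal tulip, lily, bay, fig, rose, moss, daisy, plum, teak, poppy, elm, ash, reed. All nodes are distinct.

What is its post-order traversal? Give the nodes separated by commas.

The first element of pre-order is the root; it splits in-order into left and right subtrees.
Root poppy: left subtree has 9 nodes {tulip, lily, bay, fig, rose, moss, daisy, plum, teak}, right has 3 {elm, ash, reed}.
  Root teak: left subtree has 8 nodes {tulip, lily, bay, fig, rose, moss, daisy, plum}, right has 0 { }.
    Root plum: left subtree has 7 nodes {tulip, lily, bay, fig, rose, moss, daisy}, right has 0 { }.
      Root fig: left subtree has 3 nodes {tulip, lily, bay}, right has 3 {rose, moss, daisy}.
        Root lily: left subtree has 1 node {tulip}, right has 1 {bay}.
        Root moss: left subtree has 1 node {rose}, right has 1 {daisy}.
  Root elm: left subtree has 0 nodes { }, right has 2 {ash, reed}.
    Root ash: left subtree has 0 nodes { }, right has 1 {reed}.

tulip, bay, lily, rose, daisy, moss, fig, plum, teak, reed, ash, elm, poppy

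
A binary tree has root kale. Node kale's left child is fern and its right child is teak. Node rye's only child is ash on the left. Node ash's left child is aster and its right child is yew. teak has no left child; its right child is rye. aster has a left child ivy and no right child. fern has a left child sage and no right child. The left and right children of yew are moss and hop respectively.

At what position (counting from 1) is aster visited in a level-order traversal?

Level-order visits nodes level by level from the root, left to right within each level.
Level 0: kale
Level 1: fern, teak
Level 2: sage, rye
Level 3: ash
Level 4: aster, yew
Level 5: ivy, moss, hop
Full level-order sequence: kale, fern, teak, sage, rye, ash, aster, yew, ivy, moss, hop.

7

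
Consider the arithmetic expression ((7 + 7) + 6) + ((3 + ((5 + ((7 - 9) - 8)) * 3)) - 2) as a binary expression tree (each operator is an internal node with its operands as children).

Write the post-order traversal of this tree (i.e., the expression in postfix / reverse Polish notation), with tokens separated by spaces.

Post-order on an expression tree gives postfix notation: for each operator, emit left operand, right operand, then the operator.

7 7 + 6 + 3 5 7 9 - 8 - + 3 * + 2 - +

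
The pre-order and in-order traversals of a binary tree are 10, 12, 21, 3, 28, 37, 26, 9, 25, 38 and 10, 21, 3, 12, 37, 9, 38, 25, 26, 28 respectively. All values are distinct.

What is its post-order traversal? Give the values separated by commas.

3, 21, 38, 25, 9, 26, 37, 28, 12, 10

The first element of pre-order is the root; it splits in-order into left and right subtrees.
Root 10: left subtree has 0 nodes { }, right has 9 {21, 3, 12, 37, 9, 38, 25, 26, 28}.
  Root 12: left subtree has 2 nodes {21, 3}, right has 6 {37, 9, 38, 25, 26, 28}.
    Root 21: left subtree has 0 nodes { }, right has 1 {3}.
    Root 28: left subtree has 5 nodes {37, 9, 38, 25, 26}, right has 0 { }.
      Root 37: left subtree has 0 nodes { }, right has 4 {9, 38, 25, 26}.
        Root 26: left subtree has 3 nodes {9, 38, 25}, right has 0 { }.
          Root 9: left subtree has 0 nodes { }, right has 2 {38, 25}.
            Root 25: left subtree has 1 node {38}, right has 0 { }.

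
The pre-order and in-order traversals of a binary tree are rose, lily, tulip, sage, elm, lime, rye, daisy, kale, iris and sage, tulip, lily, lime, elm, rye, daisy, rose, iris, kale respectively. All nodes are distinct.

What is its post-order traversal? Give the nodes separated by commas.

sage, tulip, lime, daisy, rye, elm, lily, iris, kale, rose

The first element of pre-order is the root; it splits in-order into left and right subtrees.
Root rose: left subtree has 7 nodes {sage, tulip, lily, lime, elm, rye, daisy}, right has 2 {iris, kale}.
  Root lily: left subtree has 2 nodes {sage, tulip}, right has 4 {lime, elm, rye, daisy}.
    Root tulip: left subtree has 1 node {sage}, right has 0 { }.
    Root elm: left subtree has 1 node {lime}, right has 2 {rye, daisy}.
      Root rye: left subtree has 0 nodes { }, right has 1 {daisy}.
  Root kale: left subtree has 1 node {iris}, right has 0 { }.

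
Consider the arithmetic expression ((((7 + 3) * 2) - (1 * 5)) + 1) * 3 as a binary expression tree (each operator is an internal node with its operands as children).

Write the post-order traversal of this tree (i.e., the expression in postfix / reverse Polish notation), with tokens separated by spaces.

7 3 + 2 * 1 5 * - 1 + 3 *

Post-order on an expression tree gives postfix notation: for each operator, emit left operand, right operand, then the operator.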